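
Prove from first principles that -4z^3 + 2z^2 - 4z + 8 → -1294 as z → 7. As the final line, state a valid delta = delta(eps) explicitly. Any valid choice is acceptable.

delta = min(2, eps/744)

Suppose eps > 0. We want delta > 0 such that 0 < |z − 7| < delta implies |(-4z^3 + 2z^2 - 4z + 8) + 1294| < eps.
(-4z^3 + 2z^2 - 4z + 8) + 1294 = -4z^3 + 2z^2 - 4z + 1302 = (z − 7)(-4z^2 - 26z - 186).
So |(-4z^3 + 2z^2 - 4z + 8) + 1294| = |z − 7|·|-4z^2 - 26z - 186|.
Require delta ≤ 2. Then |z − 7| < 2 gives |z| < 9, and by the triangle inequality |-4z^2 - 26z - 186| ≤ 4·9^2 + 26·9 + 186 = 744.
Hence |(-4z^3 + 2z^2 - 4z + 8) + 1294| ≤ 744|z − 7| < eps provided |z − 7| < eps/744.
Choosing delta = min(2, eps/744) ensures both conditions, hence |(-4z^3 + 2z^2 - 4z + 8) + 1294| < eps.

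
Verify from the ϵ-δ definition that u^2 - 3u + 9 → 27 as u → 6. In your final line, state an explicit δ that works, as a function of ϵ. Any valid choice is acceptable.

Let ϵ > 0. We want δ > 0 such that 0 < |u − 6| < δ implies |(u^2 - 3u + 9) − 27| < ϵ.
(u^2 - 3u + 9) − 27 = u^2 - 3u - 18 = (u − 6)(u + 3).
So |(u^2 - 3u + 9) − 27| = |u − 6|·|u + 3|.
Assume first that |u − 6| < 2, so |u| < 8. Then |u + 3| ≤ 8 + 3 = 11.
Hence |(u^2 - 3u + 9) − 27| ≤ 11|u − 6| < ϵ provided |u − 6| < ϵ/11.
Take δ = min(2, ϵ/11). Then 0 < |u − 6| < δ gives both |u − 6| < 2 and |u − 6| < ϵ/11, so |(u^2 - 3u + 9) − 27| < ϵ.

δ = min(2, ϵ/11)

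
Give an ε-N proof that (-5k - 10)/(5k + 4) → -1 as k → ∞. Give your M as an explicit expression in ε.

M = (6/5)/ε

Let ε > 0 be given. For k ≥ 1, |(-5k - 10)/(5k + 4) + 1| = |-30|/(5(5k + 4)) = 30/(5(5k + 4)).
Since 5k + 4 ≥ 5k for k ≥ 1, this is ≤ 30/(5·5k) = (6/5)/k.
So |(-5k - 10)/(5k + 4) + 1| < ε whenever k > (6/5)/ε.
Take M = (6/5)/ε. If k > M then |(-5k - 10)/(5k + 4) + 1| ≤ (6/5)/k < ε.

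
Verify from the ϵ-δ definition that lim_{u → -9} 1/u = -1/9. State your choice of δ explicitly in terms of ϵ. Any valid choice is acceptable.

Suppose ϵ > 0. We seek δ > 0 such that 0 < |u + 9| < δ implies |1/u + 1/9| < ϵ.
|1/u + 1/9| = |-9 − u|/(9·|u|) = |u + 9|/(9|u|).
Restrict δ ≤ 9/2. Then |u + 9| < 9/2 gives |u| > 9/2, so 9|u| > 81/2.
Then |1/u + 1/9| < |u + 9|/(81/2), which is < ϵ when |u + 9| < (81/2)ϵ.
Take δ = min(9/2, (81/2)ϵ). Then 0 < |u + 9| < δ gives both |u + 9| < 9/2 and |u + 9| < (81/2)ϵ, so |1/u + 1/9| < ϵ.

δ = min(9/2, (81/2)ϵ)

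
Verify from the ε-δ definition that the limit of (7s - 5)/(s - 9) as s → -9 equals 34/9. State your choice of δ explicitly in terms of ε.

δ = min(9, (81/29)ε)

Let ε > 0. We want δ > 0 with 0 < |s + 9| < δ ⇒ |(7s - 5)/(s - 9) − (34/9)| < ε.
Combining over a common denominator, (7s - 5)/(s - 9) − (34/9) = [(7s - 5)·(-18) − (-68)·(s - 9)] / [(-18)·(s - 9)] = -58(s + 9) / ((-18)(s - 9)).
So |(7s - 5)/(s - 9) − (34/9)| = 58|s + 9| / (18·|s − 9|).
Require δ ≤ 9, so |s − 9| ≥ |-18| − |s + 9| > 18 − 9 = 9.
Hence |(7s - 5)/(s - 9) − (34/9)| < 58|s + 9|/(18·9) = (29/81)|s + 9|, which is < ε once |s + 9| < (81/29)ε.
Take δ = min(9, (81/29)ε). Then 0 < |s + 9| < δ forces both bounds, so |(7s - 5)/(s - 9) − (34/9)| < ε.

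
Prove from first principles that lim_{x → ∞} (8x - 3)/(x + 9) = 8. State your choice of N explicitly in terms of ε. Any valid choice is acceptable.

Fix ε > 0. We seek N > 0 such that x > N implies |(8x - 3)/(x + 9) − 8| < ε.
(8x - 3)/(x + 9) − 8 = ((8x - 3) − 8(x + 9)) / ((x + 9)) = -75/((x + 9)).
For x > 0 we have x + 9 > x, so |(8x - 3)/(x + 9) − 8| = 75/((x + 9)) < 75/(x) = 75/x.
Thus |(8x - 3)/(x + 9) − 8| < ε whenever x > 75/ε.
Take N = 75/ε. If x > N then |(8x - 3)/(x + 9) − 8| < 75/x < ε.

N = 75/ε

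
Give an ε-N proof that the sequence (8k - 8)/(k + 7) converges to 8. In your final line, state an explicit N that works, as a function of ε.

N = 64/ε

Fix ε > 0. For k ≥ 1, |(8k - 8)/(k + 7) − 8| = |-64|/((k + 7)) = 64/((k + 7)).
Since k + 7 ≥ k for k ≥ 1, this is ≤ 64/(k) = 64/k.
So |(8k - 8)/(k + 7) − 8| < ε whenever k > 64/ε.
Take N = 64/ε. If k > N then |(8k - 8)/(k + 7) − 8| ≤ 64/k < ε.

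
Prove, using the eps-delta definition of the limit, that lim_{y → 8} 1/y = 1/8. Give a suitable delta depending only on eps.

Let eps > 0 be given. We seek delta > 0 such that 0 < |y − 8| < delta implies |1/y − (1/8)| < eps.
|1/y − (1/8)| = |8 − y|/(8·|y|) = |y − 8|/(8|y|).
Require delta ≤ 4 so that |y| > 8 − 4 = 4, hence 8|y| > 32.
Then |1/y − (1/8)| < |y − 8|/32, which is < eps when |y − 8| < 32eps.
Take delta = min(4, 32eps). Then 0 < |y − 8| < delta gives both |y − 8| < 4 and |y − 8| < 32eps, so |1/y − (1/8)| < eps.

delta = min(4, 32eps)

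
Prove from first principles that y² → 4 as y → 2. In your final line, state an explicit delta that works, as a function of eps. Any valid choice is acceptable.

Suppose eps > 0. We seek delta > 0 with 0 < |y − 2| < delta ⇒ |y² − 4| < eps.
Factor: y² − 4 = (y − 2)(y + 2), so |y² − 4| = |y − 2|·|y + 2|.
Restrict delta ≤ 1. Then |y − 2| < 1 gives |y| < 3, so by the triangle inequality |y + 2| ≤ 3 + 2 = 5.
Hence |y² − 4| ≤ 5|y − 2|, which is < eps once |y − 2| < eps/5.
Take delta = min(1, eps/5). If 0 < |y − 2| < delta then both bounds hold and |y² − 4| ≤ 5|y − 2| < 5·(eps/5) = eps.

delta = min(1, eps/5)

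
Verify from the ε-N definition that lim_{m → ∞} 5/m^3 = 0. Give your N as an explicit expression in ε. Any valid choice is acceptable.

N = (5/ε)^{1/3}

Let ε > 0 be given. For m ≥ 1, |5/m^3 − 0| = 5/m^3.
5/m^3 < ε ⇔ m^3 > 5/ε ⇔ m > (5/ε)^{1/3}.
Take N = (5/ε)^{1/3}. Then m > N implies 5/m^3 < ε.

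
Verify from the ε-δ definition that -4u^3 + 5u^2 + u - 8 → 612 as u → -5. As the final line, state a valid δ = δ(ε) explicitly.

δ = min(2, ε/495)

Let ε > 0 be given. We want δ > 0 such that 0 < |u + 5| < δ implies |(-4u^3 + 5u^2 + u - 8) − 612| < ε.
(-4u^3 + 5u^2 + u - 8) − 612 = -4u^3 + 5u^2 + u - 620 = (u + 5)(-4u^2 + 25u - 124).
So |(-4u^3 + 5u^2 + u - 8) − 612| = |u + 5|·|-4u^2 + 25u - 124|.
Require δ ≤ 2. Then |u + 5| < 2 gives |u| < 7, and by the triangle inequality |-4u^2 + 25u - 124| ≤ 4·7^2 + 25·7 + 124 = 495.
Hence |(-4u^3 + 5u^2 + u - 8) − 612| ≤ 495|u + 5| < ε provided |u + 5| < ε/495.
Take δ = min(2, ε/495). Then 0 < |u + 5| < δ gives both |u + 5| < 2 and |u + 5| < ε/495, so |(-4u^3 + 5u^2 + u - 8) − 612| < ε.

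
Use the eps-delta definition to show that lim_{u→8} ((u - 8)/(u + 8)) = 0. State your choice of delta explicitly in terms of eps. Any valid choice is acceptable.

Let eps > 0 be given. We want delta > 0 with 0 < |u − 8| < delta ⇒ |(u - 8)/(u + 8) − 0| < eps.
Combining over a common denominator, (u - 8)/(u + 8) − 0 = [(u - 8)·16 − 0·(u + 8)] / [16·(u + 8)] = 16(u − 8) / (16(u + 8)).
So |(u - 8)/(u + 8) − 0| = 16|u − 8| / (16·|u + 8|).
Require delta ≤ 8, so |u + 8| ≥ |16| − |u − 8| > 16 − 8 = 8.
Hence |(u - 8)/(u + 8) − 0| < 16|u − 8|/(16·8) = (1/8)|u − 8|, which is < eps once |u − 8| < 8eps.
Take delta = min(8, 8eps). Then 0 < |u − 8| < delta forces both bounds, so |(u - 8)/(u + 8) − 0| < eps.

delta = min(8, 8eps)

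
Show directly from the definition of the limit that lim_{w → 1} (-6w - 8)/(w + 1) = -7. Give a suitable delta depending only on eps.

Let eps > 0. We want delta > 0 with 0 < |w − 1| < delta ⇒ |(-6w - 8)/(w + 1) + 7| < eps.
Combining over a common denominator, (-6w - 8)/(w + 1) + 7 = [(-6w - 8)·2 − (-14)·(w + 1)] / [2·(w + 1)] = 2(w − 1) / (2(w + 1)).
So |(-6w - 8)/(w + 1) + 7| = 2|w − 1| / (2·|w + 1|).
Require delta ≤ 1, so |w + 1| ≥ |2| − |w − 1| > 2 − 1 = 1.
Hence |(-6w - 8)/(w + 1) + 7| < 2|w − 1|/(2·1) = |w − 1|, which is < eps once |w − 1| < eps.
Take delta = min(1, eps). Then 0 < |w − 1| < delta forces both bounds, so |(-6w - 8)/(w + 1) + 7| < eps.

delta = min(1, eps)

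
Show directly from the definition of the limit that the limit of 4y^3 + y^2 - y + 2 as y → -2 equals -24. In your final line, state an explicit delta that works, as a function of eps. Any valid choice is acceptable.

delta = min(1, eps/70)

Suppose eps > 0. We want delta > 0 such that 0 < |y + 2| < delta implies |(4y^3 + y^2 - y + 2) + 24| < eps.
(4y^3 + y^2 - y + 2) + 24 = 4y^3 + y^2 - y + 26 = (y + 2)(4y^2 - 7y + 13).
So |(4y^3 + y^2 - y + 2) + 24| = |y + 2|·|4y^2 - 7y + 13|.
Require delta ≤ 1. Then |y + 2| < 1 gives |y| < 3, and by the triangle inequality |4y^2 - 7y + 13| ≤ 4·3^2 + 7·3 + 13 = 70.
Hence |(4y^3 + y^2 - y + 2) + 24| ≤ 70|y + 2| < eps provided |y + 2| < eps/70.
Choosing delta = min(1, eps/70) ensures both conditions, hence |(4y^3 + y^2 - y + 2) + 24| < eps.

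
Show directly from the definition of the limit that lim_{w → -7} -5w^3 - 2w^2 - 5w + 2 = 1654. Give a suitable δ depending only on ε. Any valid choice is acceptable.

Let ε > 0 be given. We want δ > 0 such that 0 < |w + 7| < δ implies |(-5w^3 - 2w^2 - 5w + 2) − 1654| < ε.
(-5w^3 - 2w^2 - 5w + 2) − 1654 = -5w^3 - 2w^2 - 5w - 1652 = (w + 7)(-5w^2 + 33w - 236).
So |(-5w^3 - 2w^2 - 5w + 2) − 1654| = |w + 7|·|-5w^2 + 33w - 236|.
Require δ ≤ 1. Then |w + 7| < 1 gives |w| < 8, and by the triangle inequality |-5w^2 + 33w - 236| ≤ 5·8^2 + 33·8 + 236 = 820.
Hence |(-5w^3 - 2w^2 - 5w + 2) − 1654| ≤ 820|w + 7| < ε provided |w + 7| < ε/820.
Take δ = min(1, ε/820). Then 0 < |w + 7| < δ gives both |w + 7| < 1 and |w + 7| < ε/820, so |(-5w^3 - 2w^2 - 5w + 2) − 1654| < ε.

δ = min(1, ε/820)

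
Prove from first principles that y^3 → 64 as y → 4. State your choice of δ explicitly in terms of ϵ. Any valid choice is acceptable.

Let ϵ > 0. We seek δ > 0 with 0 < |y − 4| < δ ⇒ |y^3 − 64| < ϵ.
Factor: y^3 − 64 = (y − 4)(y^2 + 4y + 16), so |y^3 − 64| = |y − 4|·|y^2 + 4y + 16|.
Restrict δ ≤ 2. Then |y − 4| < 2 gives |y| < 6, so by the triangle inequality |y^2 + 4y + 16| ≤ 6^2 + 4·6 + 16 = 76.
Hence |y^3 − 64| ≤ 76|y − 4|, which is < ϵ once |y − 4| < ϵ/76.
Take δ = min(2, ϵ/76). If 0 < |y − 4| < δ then both bounds hold and |y^3 − 64| ≤ 76|y − 4| < 76·(ϵ/76) = ϵ.

δ = min(2, ϵ/76)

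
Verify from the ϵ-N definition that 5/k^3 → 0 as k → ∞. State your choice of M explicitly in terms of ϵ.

Let ϵ > 0 be given. For k ≥ 1, |5/k^3 − 0| = 5/k^3.
5/k^3 < ϵ ⇔ k^3 > 5/ϵ ⇔ k > (5/ϵ)^{1/3}.
Take M = (5/ϵ)^{1/3}. Then k > M implies 5/k^3 < ϵ.

M = (5/ϵ)^{1/3}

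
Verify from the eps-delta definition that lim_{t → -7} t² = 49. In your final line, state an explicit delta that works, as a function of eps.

delta = min(1, eps/15)

Suppose eps > 0. We seek delta > 0 with 0 < |t + 7| < delta ⇒ |t² − 49| < eps.
Factor: t² − 49 = (t + 7)(t - 7), so |t² − 49| = |t + 7|·|t - 7|.
Restrict delta ≤ 1. Then |t + 7| < 1 gives |t| < 8, so by the triangle inequality |t - 7| ≤ 8 + 7 = 15.
Hence |t² − 49| ≤ 15|t + 7|, which is < eps once |t + 7| < eps/15.
Take delta = min(1, eps/15). If 0 < |t + 7| < delta then both bounds hold and |t² − 49| ≤ 15|t + 7| < 15·(eps/15) = eps.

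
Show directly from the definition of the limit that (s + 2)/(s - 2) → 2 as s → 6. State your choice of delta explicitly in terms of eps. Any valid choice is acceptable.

Let eps > 0. We want delta > 0 with 0 < |s − 6| < delta ⇒ |(s + 2)/(s - 2) − 2| < eps.
Combining over a common denominator, (s + 2)/(s - 2) − 2 = [(s + 2)·4 − 8·(s - 2)] / [4·(s - 2)] = -4(s − 6) / (4(s - 2)).
So |(s + 2)/(s - 2) − 2| = 4|s − 6| / (4·|s − 2|).
Restrict delta ≤ 2. Then |s − 6| < 2 gives |s − 2| = |(s − 6) + 4| ≥ 4 − 2 = 2.
Hence |(s + 2)/(s - 2) − 2| < 4|s − 6|/(4·2) = (1/2)|s − 6|, which is < eps once |s − 6| < 2eps.
Take delta = min(2, 2eps). Then 0 < |s − 6| < delta forces both bounds, so |(s + 2)/(s - 2) − 2| < eps.

delta = min(2, 2eps)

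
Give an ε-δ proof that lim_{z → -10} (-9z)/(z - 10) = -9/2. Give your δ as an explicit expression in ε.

δ = min(10, (20/9)ε)

Let ε > 0. We want δ > 0 with 0 < |z + 10| < δ ⇒ |(-9z)/(z - 10) + 9/2| < ε.
Combining over a common denominator, (-9z)/(z - 10) + 9/2 = [(-9z)·(-20) − 90·(z - 10)] / [(-20)·(z - 10)] = 90(z + 10) / ((-20)(z - 10)).
So |(-9z)/(z - 10) + 9/2| = 90|z + 10| / (20·|z − 10|).
Restrict δ ≤ 10. Then |z + 10| < 10 gives |z − 10| = |(z + 10) + (-20)| ≥ 20 − 10 = 10.
Hence |(-9z)/(z - 10) + 9/2| < 90|z + 10|/(20·10) = (9/20)|z + 10|, which is < ε once |z + 10| < (20/9)ε.
Take δ = min(10, (20/9)ε). Then 0 < |z + 10| < δ forces both bounds, so |(-9z)/(z - 10) + 9/2| < ε.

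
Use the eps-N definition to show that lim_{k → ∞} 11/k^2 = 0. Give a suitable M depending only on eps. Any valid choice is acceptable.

Suppose eps > 0. For k ≥ 1, |11/k^2 − 0| = 11/k^2.
11/k^2 < eps ⇔ k^2 > 11/eps ⇔ k > (11/eps)^{1/2}.
Take M = (11/eps)^{1/2}. Then k > M implies 11/k^2 < eps.

M = (11/eps)^{1/2}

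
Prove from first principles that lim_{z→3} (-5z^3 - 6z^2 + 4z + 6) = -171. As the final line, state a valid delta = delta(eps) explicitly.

Let eps > 0. We want delta > 0 such that 0 < |z − 3| < delta implies |(-5z^3 - 6z^2 + 4z + 6) + 171| < eps.
(-5z^3 - 6z^2 + 4z + 6) + 171 = -5z^3 - 6z^2 + 4z + 177 = (z − 3)(-5z^2 - 21z - 59).
So |(-5z^3 - 6z^2 + 4z + 6) + 171| = |z − 3|·|-5z^2 - 21z - 59|.
Require delta ≤ 1. Then |z − 3| < 1 gives |z| < 4, and by the triangle inequality |-5z^2 - 21z - 59| ≤ 5·4^2 + 21·4 + 59 = 223.
Hence |(-5z^3 - 6z^2 + 4z + 6) + 171| ≤ 223|z − 3| < eps provided |z − 3| < eps/223.
Take delta = min(1, eps/223). Then 0 < |z − 3| < delta gives both |z − 3| < 1 and |z − 3| < eps/223, so |(-5z^3 - 6z^2 + 4z + 6) + 171| < eps.

delta = min(1, eps/223)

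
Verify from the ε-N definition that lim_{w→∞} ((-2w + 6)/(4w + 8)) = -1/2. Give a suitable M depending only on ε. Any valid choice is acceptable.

Let ε > 0 be given. We seek M > 0 such that w > M implies |(-2w + 6)/(4w + 8) + 1/2| < ε.
(-2w + 6)/(4w + 8) + 1/2 = (4(-2w + 6) − (-2)(4w + 8)) / (4(4w + 8)) = 40/(4(4w + 8)).
For w > 0 we have 4w + 8 > 4w, so |(-2w + 6)/(4w + 8) + 1/2| = 40/(4(4w + 8)) < 40/(4·4w) = (5/2)/w.
Thus |(-2w + 6)/(4w + 8) + 1/2| < ε whenever w > (5/2)/ε.
Take M = (5/2)/ε. If w > M then |(-2w + 6)/(4w + 8) + 1/2| < (5/2)/w < ε.

M = (5/2)/ε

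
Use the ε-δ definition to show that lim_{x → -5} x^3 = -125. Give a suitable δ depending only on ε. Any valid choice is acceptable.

δ = min(1, ε/91)

Suppose ε > 0. We seek δ > 0 with 0 < |x + 5| < δ ⇒ |x^3 + 125| < ε.
Factor: x^3 + 125 = (x + 5)(x^2 - 5x + 25), so |x^3 + 125| = |x + 5|·|x^2 - 5x + 25|.
Impose δ ≤ 1 so that |x| < 6; then |x^2 - 5x + 25| ≤ 91.
Hence |x^3 + 125| ≤ 91|x + 5|, which is < ε once |x + 5| < ε/91.
Take δ = min(1, ε/91). If 0 < |x + 5| < δ then both bounds hold and |x^3 + 125| ≤ 91|x + 5| < 91·(ε/91) = ε.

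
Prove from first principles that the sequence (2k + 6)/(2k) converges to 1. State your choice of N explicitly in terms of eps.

Suppose eps > 0. For k ≥ 1, |(2k + 6)/(2k) − 1| = |12|/(2(2k)) = 12/(2(2k)).
Since 2k ≥ 2k for k ≥ 1, this is ≤ 12/(2·2k) = 3/k.
So |(2k + 6)/(2k) − 1| < eps whenever k > 3/eps.
Take N = 3/eps. If k > N then |(2k + 6)/(2k) − 1| ≤ 3/k < eps.

N = 3/eps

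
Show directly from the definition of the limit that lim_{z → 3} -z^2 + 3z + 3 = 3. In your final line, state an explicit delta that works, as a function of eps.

delta = min(2, eps/5)

Let eps > 0 be given. We want delta > 0 such that 0 < |z − 3| < delta implies |(-z^2 + 3z + 3) − 3| < eps.
(-z^2 + 3z + 3) − 3 = -z^2 + 3z = (z − 3)(-z).
So |(-z^2 + 3z + 3) − 3| = |z − 3|·|-z|.
Assume first that |z − 3| < 2, so |z| < 5. Then |-z| ≤ 5 = 5.
Hence |(-z^2 + 3z + 3) − 3| ≤ 5|z − 3| < eps provided |z − 3| < eps/5.
Take delta = min(2, eps/5). Then 0 < |z − 3| < delta gives both |z − 3| < 2 and |z − 3| < eps/5, so |(-z^2 + 3z + 3) − 3| < eps.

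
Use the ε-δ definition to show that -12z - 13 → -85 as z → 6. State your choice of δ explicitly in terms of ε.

Let ε > 0 be given. We need δ > 0 so that 0 < |z − 6| < δ implies |(-12z - 13) + 85| < ε.
|(-12z - 13) + 85| = |-12z + 72| = 12|z − 6|.
Thus it suffices that |z − 6| < ε/12.
Choosing δ = ε/12 gives |(-12z - 13) + 85| = 12|z − 6| < ε whenever |z − 6| < δ.

δ = ε/12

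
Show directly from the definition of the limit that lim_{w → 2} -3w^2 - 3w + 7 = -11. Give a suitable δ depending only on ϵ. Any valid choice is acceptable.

δ = min(1, ϵ/18)

Let ϵ > 0 be given. We want δ > 0 such that 0 < |w − 2| < δ implies |(-3w^2 - 3w + 7) + 11| < ϵ.
(-3w^2 - 3w + 7) + 11 = -3w^2 - 3w + 18 = (w − 2)(-3w - 9).
So |(-3w^2 - 3w + 7) + 11| = |w − 2|·|-3w - 9|.
Assume first that |w − 2| < 1, so |w| < 3. Then |-3w - 9| ≤ 3·3 + 9 = 18.
Hence |(-3w^2 - 3w + 7) + 11| ≤ 18|w − 2| < ϵ provided |w − 2| < ϵ/18.
Take δ = min(1, ϵ/18). Then 0 < |w − 2| < δ gives both |w − 2| < 1 and |w − 2| < ϵ/18, so |(-3w^2 - 3w + 7) + 11| < ϵ.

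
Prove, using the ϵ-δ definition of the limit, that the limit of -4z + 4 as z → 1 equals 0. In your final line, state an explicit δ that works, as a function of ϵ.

Let ϵ > 0. We need δ > 0 so that 0 < |z − 1| < δ implies |(-4z + 4)| < ϵ.
|(-4z + 4)| = |-4z + 4| = 4|z − 1|.
So 4|z − 1| < ϵ exactly when |z − 1| < ϵ/4.
Take δ = ϵ/4. If 0 < |z − 1| < δ then |(-4z + 4)| = 4|z − 1| < 4·(ϵ/4) = ϵ.

δ = ϵ/4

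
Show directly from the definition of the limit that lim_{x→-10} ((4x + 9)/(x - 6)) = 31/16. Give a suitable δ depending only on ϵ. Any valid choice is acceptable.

Suppose ϵ > 0. We want δ > 0 with 0 < |x + 10| < δ ⇒ |(4x + 9)/(x - 6) − (31/16)| < ϵ.
Combining over a common denominator, (4x + 9)/(x - 6) − (31/16) = [(4x + 9)·(-16) − (-31)·(x - 6)] / [(-16)·(x - 6)] = -33(x + 10) / ((-16)(x - 6)).
So |(4x + 9)/(x - 6) − (31/16)| = 33|x + 10| / (16·|x − 6|).
Require δ ≤ 8, so |x − 6| ≥ |-16| − |x + 10| > 16 − 8 = 8.
Hence |(4x + 9)/(x - 6) − (31/16)| < 33|x + 10|/(16·8) = (33/128)|x + 10|, which is < ϵ once |x + 10| < (128/33)ϵ.
Take δ = min(8, (128/33)ϵ). Then 0 < |x + 10| < δ forces both bounds, so |(4x + 9)/(x - 6) − (31/16)| < ϵ.

δ = min(8, (128/33)ϵ)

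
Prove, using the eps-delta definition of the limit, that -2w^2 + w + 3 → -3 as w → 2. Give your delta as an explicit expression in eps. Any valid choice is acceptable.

Let eps > 0. We want delta > 0 such that 0 < |w − 2| < delta implies |(-2w^2 + w + 3) + 3| < eps.
(-2w^2 + w + 3) + 3 = -2w^2 + w + 6 = (w − 2)(-2w - 3).
So |(-2w^2 + w + 3) + 3| = |w − 2|·|-2w - 3|.
Assume first that |w − 2| < 1, so |w| < 3. Then |-2w - 3| ≤ 2·3 + 3 = 9.
Hence |(-2w^2 + w + 3) + 3| ≤ 9|w − 2| < eps provided |w − 2| < eps/9.
Take delta = min(1, eps/9). Then 0 < |w − 2| < delta gives both |w − 2| < 1 and |w − 2| < eps/9, so |(-2w^2 + w + 3) + 3| < eps.

delta = min(1, eps/9)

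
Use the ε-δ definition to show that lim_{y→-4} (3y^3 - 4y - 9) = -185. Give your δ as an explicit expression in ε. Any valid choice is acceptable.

Let ε > 0 be given. We want δ > 0 such that 0 < |y + 4| < δ implies |(3y^3 - 4y - 9) + 185| < ε.
(3y^3 - 4y - 9) + 185 = 3y^3 - 4y + 176 = (y + 4)(3y^2 - 12y + 44).
So |(3y^3 - 4y - 9) + 185| = |y + 4|·|3y^2 - 12y + 44|.
Assume first that |y + 4| < 2, so |y| < 6. Then |3y^2 - 12y + 44| ≤ 3·6^2 + 12·6 + 44 = 224.
Hence |(3y^3 - 4y - 9) + 185| ≤ 224|y + 4| < ε provided |y + 4| < ε/224.
Choosing δ = min(2, ε/224) ensures both conditions, hence |(3y^3 - 4y - 9) + 185| < ε.

δ = min(2, ε/224)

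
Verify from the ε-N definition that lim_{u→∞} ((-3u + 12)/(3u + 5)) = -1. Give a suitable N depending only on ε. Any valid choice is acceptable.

N = (17/3)/ε

Suppose ε > 0. We seek N > 0 such that u > N implies |(-3u + 12)/(3u + 5) + 1| < ε.
(-3u + 12)/(3u + 5) + 1 = (3(-3u + 12) − (-3)(3u + 5)) / (3(3u + 5)) = 51/(3(3u + 5)).
For u > 0 we have 3u + 5 > 3u, so |(-3u + 12)/(3u + 5) + 1| = 51/(3(3u + 5)) < 51/(3·3u) = (17/3)/u.
Thus |(-3u + 12)/(3u + 5) + 1| < ε whenever u > (17/3)/ε.
Take N = (17/3)/ε. If u > N then |(-3u + 12)/(3u + 5) + 1| < (17/3)/u < ε.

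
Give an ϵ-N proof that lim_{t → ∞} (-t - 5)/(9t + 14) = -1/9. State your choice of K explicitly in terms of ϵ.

Fix ϵ > 0. We seek K > 0 such that t > K implies |(-t - 5)/(9t + 14) + 1/9| < ϵ.
(-t - 5)/(9t + 14) + 1/9 = (9(-t - 5) − (-1)(9t + 14)) / (9(9t + 14)) = -31/(9(9t + 14)).
For t > 0 we have 9t + 14 > 9t, so |(-t - 5)/(9t + 14) + 1/9| = 31/(9(9t + 14)) < 31/(9·9t) = (31/81)/t.
Thus |(-t - 5)/(9t + 14) + 1/9| < ϵ whenever t > (31/81)/ϵ.
Take K = (31/81)/ϵ. If t > K then |(-t - 5)/(9t + 14) + 1/9| < (31/81)/t < ϵ.

K = (31/81)/ϵ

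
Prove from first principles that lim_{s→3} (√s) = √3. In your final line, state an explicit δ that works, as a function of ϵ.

Suppose ϵ > 0. We want δ > 0 such that 0 < |s − 3| < δ implies |√s − √3| < ϵ.
Rationalise: √s − √3 = (s − 3)/(√s + √3), so |√s − √3| = |s − 3|/(√s + √3).
Restrict δ ≤ 3 so that |s − 3| < 3 forces s > 0, and then √s + √3 > √3.
Hence |√s − √3| < |s − 3|/√3, which is < ϵ once |s − 3| < √3·ϵ.
Take δ = min(3, √3·ϵ). If 0 < |s − 3| < δ then s > 0 and |√s − √3| < |s − 3|/√3 < ϵ.

δ = min(3, √3·ϵ)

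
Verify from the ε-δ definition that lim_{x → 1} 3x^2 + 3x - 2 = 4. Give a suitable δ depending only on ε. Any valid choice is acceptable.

δ = min(1, ε/12)

Fix ε > 0. We want δ > 0 such that 0 < |x − 1| < δ implies |(3x^2 + 3x - 2) − 4| < ε.
(3x^2 + 3x - 2) − 4 = 3x^2 + 3x - 6 = (x − 1)(3x + 6).
So |(3x^2 + 3x - 2) − 4| = |x − 1|·|3x + 6|.
Assume first that |x − 1| < 1, so |x| < 2. Then |3x + 6| ≤ 3·2 + 6 = 12.
Hence |(3x^2 + 3x - 2) − 4| ≤ 12|x − 1| < ε provided |x − 1| < ε/12.
Take δ = min(1, ε/12). Then 0 < |x − 1| < δ gives both |x − 1| < 1 and |x − 1| < ε/12, so |(3x^2 + 3x - 2) − 4| < ε.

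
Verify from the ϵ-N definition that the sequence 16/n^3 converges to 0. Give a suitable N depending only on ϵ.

N = (16/ϵ)^{1/3}

Let ϵ > 0 be given. For n ≥ 1, |16/n^3 − 0| = 16/n^3.
16/n^3 < ϵ ⇔ n^3 > 16/ϵ ⇔ n > (16/ϵ)^{1/3}.
Take N = (16/ϵ)^{1/3}. Then n > N implies 16/n^3 < ϵ.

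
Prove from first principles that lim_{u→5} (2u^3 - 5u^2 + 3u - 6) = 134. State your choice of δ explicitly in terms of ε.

δ = min(2, ε/161)

Suppose ε > 0. We want δ > 0 such that 0 < |u − 5| < δ implies |(2u^3 - 5u^2 + 3u - 6) − 134| < ε.
(2u^3 - 5u^2 + 3u - 6) − 134 = 2u^3 - 5u^2 + 3u - 140 = (u − 5)(2u^2 + 5u + 28).
So |(2u^3 - 5u^2 + 3u - 6) − 134| = |u − 5|·|2u^2 + 5u + 28|.
Assume first that |u − 5| < 2, so |u| < 7. Then |2u^2 + 5u + 28| ≤ 2·7^2 + 5·7 + 28 = 161.
Hence |(2u^3 - 5u^2 + 3u - 6) − 134| ≤ 161|u − 5| < ε provided |u − 5| < ε/161.
Choosing δ = min(2, ε/161) ensures both conditions, hence |(2u^3 - 5u^2 + 3u - 6) − 134| < ε.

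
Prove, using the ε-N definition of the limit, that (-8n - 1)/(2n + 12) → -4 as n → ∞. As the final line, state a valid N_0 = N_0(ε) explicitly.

Let ε > 0 be given. For n ≥ 1, |(-8n - 1)/(2n + 12) + 4| = |94|/(2(2n + 12)) = 94/(2(2n + 12)).
Since 2n + 12 ≥ 2n for n ≥ 1, this is ≤ 94/(2·2n) = (47/2)/n.
So |(-8n - 1)/(2n + 12) + 4| < ε whenever n > (47/2)/ε.
Take N_0 = (47/2)/ε. If n > N_0 then |(-8n - 1)/(2n + 12) + 4| ≤ (47/2)/n < ε.

N_0 = (47/2)/ε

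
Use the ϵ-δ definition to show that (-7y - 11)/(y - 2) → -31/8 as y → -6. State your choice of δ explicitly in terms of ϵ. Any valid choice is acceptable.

Let ϵ > 0. We want δ > 0 with 0 < |y + 6| < δ ⇒ |(-7y - 11)/(y - 2) + 31/8| < ϵ.
Combining over a common denominator, (-7y - 11)/(y - 2) + 31/8 = [(-7y - 11)·(-8) − 31·(y - 2)] / [(-8)·(y - 2)] = 25(y + 6) / ((-8)(y - 2)).
So |(-7y - 11)/(y - 2) + 31/8| = 25|y + 6| / (8·|y − 2|).
Restrict δ ≤ 4. Then |y + 6| < 4 gives |y − 2| = |(y + 6) + (-8)| ≥ 8 − 4 = 4.
Hence |(-7y - 11)/(y - 2) + 31/8| < 25|y + 6|/(8·4) = (25/32)|y + 6|, which is < ϵ once |y + 6| < (32/25)ϵ.
Take δ = min(4, (32/25)ϵ). Then 0 < |y + 6| < δ forces both bounds, so |(-7y - 11)/(y - 2) + 31/8| < ϵ.

δ = min(4, (32/25)ϵ)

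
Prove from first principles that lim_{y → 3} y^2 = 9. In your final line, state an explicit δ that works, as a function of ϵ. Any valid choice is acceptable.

Let ϵ > 0. We seek δ > 0 with 0 < |y − 3| < δ ⇒ |y^2 − 9| < ϵ.
Factor: y^2 − 9 = (y − 3)(y + 3), so |y^2 − 9| = |y − 3|·|y + 3|.
Impose δ ≤ 1 so that |y| < 4; then |y + 3| ≤ 7.
Hence |y^2 − 9| ≤ 7|y − 3|, which is < ϵ once |y − 3| < ϵ/7.
Take δ = min(1, ϵ/7). If 0 < |y − 3| < δ then both bounds hold and |y^2 − 9| ≤ 7|y − 3| < 7·(ϵ/7) = ϵ.

δ = min(1, ϵ/7)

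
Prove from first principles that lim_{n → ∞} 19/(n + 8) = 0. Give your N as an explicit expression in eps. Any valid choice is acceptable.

Fix eps > 0. For n ≥ 1, |19/(n + 8) − 0| = 19/(n + 8) ≤ 19/n.
We need 19/n < eps, i.e. n > 19/eps.
Take N = 19/eps. If n > N then |19/(n + 8)| ≤ 19/n < eps.

N = 19/eps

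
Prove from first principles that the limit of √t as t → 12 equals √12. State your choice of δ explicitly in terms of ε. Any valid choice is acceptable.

Suppose ε > 0. We want δ > 0 such that 0 < |t − 12| < δ implies |√t − √12| < ε.
Multiplying by the conjugate, |√t − √12| = |t − 12|/(√t + √12).
Restrict δ ≤ 12 so that |t − 12| < 12 forces t > 0, and then √t + √12 > √12.
Hence |√t − √12| < |t − 12|/√12, which is < ε once |t − 12| < √12·ε.
Take δ = min(12, √12·ε). If 0 < |t − 12| < δ then t > 0 and |√t − √12| < |t − 12|/√12 < ε.

δ = min(12, √12·ε)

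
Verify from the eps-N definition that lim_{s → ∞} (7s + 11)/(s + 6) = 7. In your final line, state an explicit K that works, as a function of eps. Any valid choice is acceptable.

K = 31/eps

Let eps > 0. We seek K > 0 such that s > K implies |(7s + 11)/(s + 6) − 7| < eps.
(7s + 11)/(s + 6) − 7 = ((7s + 11) − 7(s + 6)) / ((s + 6)) = -31/((s + 6)).
For s > 0 we have s + 6 > s, so |(7s + 11)/(s + 6) − 7| = 31/((s + 6)) < 31/(s) = 31/s.
Thus |(7s + 11)/(s + 6) − 7| < eps whenever s > 31/eps.
Take K = 31/eps. If s > K then |(7s + 11)/(s + 6) − 7| < 31/s < eps.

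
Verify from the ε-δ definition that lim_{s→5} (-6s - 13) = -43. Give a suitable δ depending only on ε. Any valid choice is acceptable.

δ = ε/6

Let ε > 0 be given. We need δ > 0 so that 0 < |s − 5| < δ implies |(-6s - 13) + 43| < ε.
|(-6s - 13) + 43| = |-6s + 30| = 6|s − 5|.
Thus it suffices that |s − 5| < ε/6.
Take δ = ε/6. If 0 < |s − 5| < δ then |(-6s - 13) + 43| = 6|s − 5| < 6·(ε/6) = ε.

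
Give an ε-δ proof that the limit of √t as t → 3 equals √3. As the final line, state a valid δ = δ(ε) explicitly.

δ = min(3, √3·ε)

Suppose ε > 0. We want δ > 0 such that 0 < |t − 3| < δ implies |√t − √3| < ε.
Rationalise: √t − √3 = (t − 3)/(√t + √3), so |√t − √3| = |t − 3|/(√t + √3).
Restrict δ ≤ 3 so that |t − 3| < 3 forces t > 0, and then √t + √3 > √3.
Hence |√t − √3| < |t − 3|/√3, which is < ε once |t − 3| < √3·ε.
Take δ = min(3, √3·ε). If 0 < |t − 3| < δ then t > 0 and |√t − √3| < |t − 3|/√3 < ε.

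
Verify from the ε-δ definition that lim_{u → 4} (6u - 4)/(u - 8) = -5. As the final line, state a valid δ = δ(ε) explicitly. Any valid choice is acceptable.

δ = min(2, (2/11)ε)

Suppose ε > 0. We want δ > 0 with 0 < |u − 4| < δ ⇒ |(6u - 4)/(u - 8) + 5| < ε.
Combining over a common denominator, (6u - 4)/(u - 8) + 5 = [(6u - 4)·(-4) − 20·(u - 8)] / [(-4)·(u - 8)] = -44(u − 4) / ((-4)(u - 8)).
So |(6u - 4)/(u - 8) + 5| = 44|u − 4| / (4·|u − 8|).
Require δ ≤ 2, so |u − 8| ≥ |-4| − |u − 4| > 4 − 2 = 2.
Hence |(6u - 4)/(u - 8) + 5| < 44|u − 4|/(4·2) = (11/2)|u − 4|, which is < ε once |u − 4| < (2/11)ε.
Take δ = min(2, (2/11)ε). Then 0 < |u − 4| < δ forces both bounds, so |(6u - 4)/(u - 8) + 5| < ε.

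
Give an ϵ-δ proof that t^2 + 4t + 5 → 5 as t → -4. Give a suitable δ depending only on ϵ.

Let ϵ > 0 be given. We want δ > 0 such that 0 < |t + 4| < δ implies |(t^2 + 4t + 5) − 5| < ϵ.
(t^2 + 4t + 5) − 5 = t^2 + 4t = (t + 4)(t).
So |(t^2 + 4t + 5) − 5| = |t + 4|·|t|.
Assume first that |t + 4| < 1, so |t| < 5. Then |t| ≤ 5 = 5.
Hence |(t^2 + 4t + 5) − 5| ≤ 5|t + 4| < ϵ provided |t + 4| < ϵ/5.
Choosing δ = min(1, ϵ/5) ensures both conditions, hence |(t^2 + 4t + 5) − 5| < ϵ.

δ = min(1, ϵ/5)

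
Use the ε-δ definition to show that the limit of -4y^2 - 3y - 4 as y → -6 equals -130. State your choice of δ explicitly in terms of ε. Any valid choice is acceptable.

Fix ε > 0. We want δ > 0 such that 0 < |y + 6| < δ implies |(-4y^2 - 3y - 4) + 130| < ε.
(-4y^2 - 3y - 4) + 130 = -4y^2 - 3y + 126 = (y + 6)(-4y + 21).
So |(-4y^2 - 3y - 4) + 130| = |y + 6|·|-4y + 21|.
Assume first that |y + 6| < 1, so |y| < 7. Then |-4y + 21| ≤ 4·7 + 21 = 49.
Hence |(-4y^2 - 3y - 4) + 130| ≤ 49|y + 6| < ε provided |y + 6| < ε/49.
Take δ = min(1, ε/49). Then 0 < |y + 6| < δ gives both |y + 6| < 1 and |y + 6| < ε/49, so |(-4y^2 - 3y - 4) + 130| < ε.

δ = min(1, ε/49)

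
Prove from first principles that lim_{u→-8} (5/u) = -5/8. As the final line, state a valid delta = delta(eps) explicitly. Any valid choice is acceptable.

Let eps > 0. We seek delta > 0 such that 0 < |u + 8| < delta implies |5/u + 5/8| < eps.
|5/u + 5/8| = 5·|-8 − u|/(8·|u|) = 5|u + 8|/(8|u|).
Restrict delta ≤ 4. Then |u + 8| < 4 gives |u| > 4, so 8|u| > 32.
Then |5/u + 5/8| < 5|u + 8|/32, which is < eps when |u + 8| < (32/5)eps.
Take delta = min(4, (32/5)eps). Then 0 < |u + 8| < delta gives both |u + 8| < 4 and |u + 8| < (32/5)eps, so |5/u + 5/8| < eps.

delta = min(4, (32/5)eps)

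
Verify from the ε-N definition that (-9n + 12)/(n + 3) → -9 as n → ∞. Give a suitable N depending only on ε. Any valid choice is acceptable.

Fix ε > 0. For n ≥ 1, |(-9n + 12)/(n + 3) + 9| = |39|/((n + 3)) = 39/((n + 3)).
Since n + 3 ≥ n for n ≥ 1, this is ≤ 39/(n) = 39/n.
So |(-9n + 12)/(n + 3) + 9| < ε whenever n > 39/ε.
Take N = 39/ε. If n > N then |(-9n + 12)/(n + 3) + 9| ≤ 39/n < ε.

N = 39/ε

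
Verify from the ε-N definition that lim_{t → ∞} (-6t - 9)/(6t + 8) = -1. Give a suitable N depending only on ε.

Let ε > 0 be given. We seek N > 0 such that t > N implies |(-6t - 9)/(6t + 8) + 1| < ε.
(-6t - 9)/(6t + 8) + 1 = (6(-6t - 9) − (-6)(6t + 8)) / (6(6t + 8)) = -6/(6(6t + 8)).
For t > 0 we have 6t + 8 > 6t, so |(-6t - 9)/(6t + 8) + 1| = 6/(6(6t + 8)) < 6/(6·6t) = (1/6)/t.
Thus |(-6t - 9)/(6t + 8) + 1| < ε whenever t > (1/6)/ε.
Take N = (1/6)/ε. If t > N then |(-6t - 9)/(6t + 8) + 1| < (1/6)/t < ε.

N = (1/6)/ε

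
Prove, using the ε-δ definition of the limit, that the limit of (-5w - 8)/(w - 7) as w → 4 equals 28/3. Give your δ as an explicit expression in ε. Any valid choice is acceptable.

Suppose ε > 0. We want δ > 0 with 0 < |w − 4| < δ ⇒ |(-5w - 8)/(w - 7) − (28/3)| < ε.
Combining over a common denominator, (-5w - 8)/(w - 7) − (28/3) = [(-5w - 8)·(-3) − (-28)·(w - 7)] / [(-3)·(w - 7)] = 43(w − 4) / ((-3)(w - 7)).
So |(-5w - 8)/(w - 7) − (28/3)| = 43|w − 4| / (3·|w − 7|).
Require δ ≤ 3/2, so |w − 7| ≥ |-3| − |w − 4| > 3 − 3/2 = 3/2.
Hence |(-5w - 8)/(w - 7) − (28/3)| < 43|w − 4|/(3·(3/2)) = (86/9)|w − 4|, which is < ε once |w − 4| < (9/86)ε.
Take δ = min(3/2, (9/86)ε). Then 0 < |w − 4| < δ forces both bounds, so |(-5w - 8)/(w - 7) − (28/3)| < ε.

δ = min(3/2, (9/86)ε)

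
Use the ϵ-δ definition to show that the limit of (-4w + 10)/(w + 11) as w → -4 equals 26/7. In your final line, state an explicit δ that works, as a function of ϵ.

δ = min(7/2, (49/108)ϵ)

Let ϵ > 0 be given. We want δ > 0 with 0 < |w + 4| < δ ⇒ |(-4w + 10)/(w + 11) − (26/7)| < ϵ.
Combining over a common denominator, (-4w + 10)/(w + 11) − (26/7) = [(-4w + 10)·7 − 26·(w + 11)] / [7·(w + 11)] = -54(w + 4) / (7(w + 11)).
So |(-4w + 10)/(w + 11) − (26/7)| = 54|w + 4| / (7·|w + 11|).
Require δ ≤ 7/2, so |w + 11| ≥ |7| − |w + 4| > 7 − 7/2 = 7/2.
Hence |(-4w + 10)/(w + 11) − (26/7)| < 54|w + 4|/(7·(7/2)) = (108/49)|w + 4|, which is < ϵ once |w + 4| < (49/108)ϵ.
Take δ = min(7/2, (49/108)ϵ). Then 0 < |w + 4| < δ forces both bounds, so |(-4w + 10)/(w + 11) − (26/7)| < ϵ.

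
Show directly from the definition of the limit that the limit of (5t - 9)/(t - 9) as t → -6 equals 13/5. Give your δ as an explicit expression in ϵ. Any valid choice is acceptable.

δ = min(15/2, (25/8)ϵ)

Suppose ϵ > 0. We want δ > 0 with 0 < |t + 6| < δ ⇒ |(5t - 9)/(t - 9) − (13/5)| < ϵ.
Combining over a common denominator, (5t - 9)/(t - 9) − (13/5) = [(5t - 9)·(-15) − (-39)·(t - 9)] / [(-15)·(t - 9)] = -36(t + 6) / ((-15)(t - 9)).
So |(5t - 9)/(t - 9) − (13/5)| = 36|t + 6| / (15·|t − 9|).
Restrict δ ≤ 15/2. Then |t + 6| < 15/2 gives |t − 9| = |(t + 6) + (-15)| ≥ 15 − 15/2 = 15/2.
Hence |(5t - 9)/(t - 9) − (13/5)| < 36|t + 6|/(15·(15/2)) = (8/25)|t + 6|, which is < ϵ once |t + 6| < (25/8)ϵ.
Take δ = min(15/2, (25/8)ϵ). Then 0 < |t + 6| < δ forces both bounds, so |(5t - 9)/(t - 9) − (13/5)| < ϵ.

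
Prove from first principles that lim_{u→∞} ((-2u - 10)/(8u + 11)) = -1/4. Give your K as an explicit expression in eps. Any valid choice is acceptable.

Let eps > 0. We seek K > 0 such that u > K implies |(-2u - 10)/(8u + 11) + 1/4| < eps.
(-2u - 10)/(8u + 11) + 1/4 = (8(-2u - 10) − (-2)(8u + 11)) / (8(8u + 11)) = -58/(8(8u + 11)).
For u > 0 we have 8u + 11 > 8u, so |(-2u - 10)/(8u + 11) + 1/4| = 58/(8(8u + 11)) < 58/(8·8u) = (29/32)/u.
Thus |(-2u - 10)/(8u + 11) + 1/4| < eps whenever u > (29/32)/eps.
Take K = (29/32)/eps. If u > K then |(-2u - 10)/(8u + 11) + 1/4| < (29/32)/u < eps.

K = (29/32)/eps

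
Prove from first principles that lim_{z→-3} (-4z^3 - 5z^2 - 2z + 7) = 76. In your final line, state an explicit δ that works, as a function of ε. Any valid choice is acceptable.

δ = min(1, ε/115)

Suppose ε > 0. We want δ > 0 such that 0 < |z + 3| < δ implies |(-4z^3 - 5z^2 - 2z + 7) − 76| < ε.
(-4z^3 - 5z^2 - 2z + 7) − 76 = -4z^3 - 5z^2 - 2z - 69 = (z + 3)(-4z^2 + 7z - 23).
So |(-4z^3 - 5z^2 - 2z + 7) − 76| = |z + 3|·|-4z^2 + 7z - 23|.
Require δ ≤ 1. Then |z + 3| < 1 gives |z| < 4, and by the triangle inequality |-4z^2 + 7z - 23| ≤ 4·4^2 + 7·4 + 23 = 115.
Hence |(-4z^3 - 5z^2 - 2z + 7) − 76| ≤ 115|z + 3| < ε provided |z + 3| < ε/115.
Choosing δ = min(1, ε/115) ensures both conditions, hence |(-4z^3 - 5z^2 - 2z + 7) − 76| < ε.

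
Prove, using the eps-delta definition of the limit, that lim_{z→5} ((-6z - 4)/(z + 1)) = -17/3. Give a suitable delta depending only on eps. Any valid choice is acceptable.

delta = min(3, 9eps)

Let eps > 0. We want delta > 0 with 0 < |z − 5| < delta ⇒ |(-6z - 4)/(z + 1) + 17/3| < eps.
Combining over a common denominator, (-6z - 4)/(z + 1) + 17/3 = [(-6z - 4)·6 − (-34)·(z + 1)] / [6·(z + 1)] = -2(z − 5) / (6(z + 1)).
So |(-6z - 4)/(z + 1) + 17/3| = 2|z − 5| / (6·|z + 1|).
Restrict delta ≤ 3. Then |z − 5| < 3 gives |z + 1| = |(z − 5) + 6| ≥ 6 − 3 = 3.
Hence |(-6z - 4)/(z + 1) + 17/3| < 2|z − 5|/(6·3) = (1/9)|z − 5|, which is < eps once |z − 5| < 9eps.
Take delta = min(3, 9eps). Then 0 < |z − 5| < delta forces both bounds, so |(-6z - 4)/(z + 1) + 17/3| < eps.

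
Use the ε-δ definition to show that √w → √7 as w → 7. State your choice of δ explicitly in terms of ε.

δ = min(7, √7·ε)

Let ε > 0. We want δ > 0 such that 0 < |w − 7| < δ implies |√w − √7| < ε.
Rationalise: √w − √7 = (w − 7)/(√w + √7), so |√w − √7| = |w − 7|/(√w + √7).
Restrict δ ≤ 7 so that |w − 7| < 7 forces w > 0, and then √w + √7 > √7.
Hence |√w − √7| < |w − 7|/√7, which is < ε once |w − 7| < √7·ε.
Take δ = min(7, √7·ε). If 0 < |w − 7| < δ then w > 0 and |√w − √7| < |w − 7|/√7 < ε.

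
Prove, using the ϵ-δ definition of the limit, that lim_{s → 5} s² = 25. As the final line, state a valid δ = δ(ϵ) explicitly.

δ = min(2, ϵ/12)

Let ϵ > 0. We seek δ > 0 with 0 < |s − 5| < δ ⇒ |s² − 25| < ϵ.
Factor: s² − 25 = (s − 5)(s + 5), so |s² − 25| = |s − 5|·|s + 5|.
Impose δ ≤ 2 so that |s| < 7; then |s + 5| ≤ 12.
Hence |s² − 25| ≤ 12|s − 5|, which is < ϵ once |s − 5| < ϵ/12.
Take δ = min(2, ϵ/12). If 0 < |s − 5| < δ then both bounds hold and |s² − 25| ≤ 12|s − 5| < 12·(ϵ/12) = ϵ.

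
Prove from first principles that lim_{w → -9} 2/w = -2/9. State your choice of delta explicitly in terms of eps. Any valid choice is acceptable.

delta = min(9/2, (81/4)eps)

Suppose eps > 0. We seek delta > 0 such that 0 < |w + 9| < delta implies |2/w + 2/9| < eps.
|2/w + 2/9| = 2·|-9 − w|/(9·|w|) = 2|w + 9|/(9|w|).
Restrict delta ≤ 9/2. Then |w + 9| < 9/2 gives |w| > 9/2, so 9|w| > 81/2.
Then |2/w + 2/9| < 2|w + 9|/(81/2), which is < eps when |w + 9| < (81/4)eps.
Take delta = min(9/2, (81/4)eps). Then 0 < |w + 9| < delta gives both |w + 9| < 9/2 and |w + 9| < (81/4)eps, so |2/w + 2/9| < eps.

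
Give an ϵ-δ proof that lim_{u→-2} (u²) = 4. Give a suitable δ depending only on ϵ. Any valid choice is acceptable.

Fix ϵ > 0. We seek δ > 0 with 0 < |u + 2| < δ ⇒ |u² − 4| < ϵ.
Factor: u² − 4 = (u + 2)(u - 2), so |u² − 4| = |u + 2|·|u - 2|.
Restrict δ ≤ 1. Then |u + 2| < 1 gives |u| < 3, so by the triangle inequality |u - 2| ≤ 3 + 2 = 5.
Hence |u² − 4| ≤ 5|u + 2|, which is < ϵ once |u + 2| < ϵ/5.
Take δ = min(1, ϵ/5). If 0 < |u + 2| < δ then both bounds hold and |u² − 4| ≤ 5|u + 2| < 5·(ϵ/5) = ϵ.

δ = min(1, ϵ/5)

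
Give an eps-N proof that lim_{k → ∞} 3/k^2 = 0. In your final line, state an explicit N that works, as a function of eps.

Let eps > 0. For k ≥ 1, |3/k^2 − 0| = 3/k^2.
3/k^2 < eps ⇔ k^2 > 3/eps ⇔ k > (3/eps)^{1/2}.
Take N = (3/eps)^{1/2}. Then k > N implies 3/k^2 < eps.

N = (3/eps)^{1/2}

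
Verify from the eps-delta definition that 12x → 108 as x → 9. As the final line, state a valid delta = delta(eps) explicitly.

delta = eps/12

Suppose eps > 0. We need delta > 0 so that 0 < |x − 9| < delta implies |(12x) − 108| < eps.
Since (12x) − 108 = 12(x − 9), we have |(12x) − 108| = 12|x − 9|.
So 12|x − 9| < eps exactly when |x − 9| < eps/12.
Choosing delta = eps/12 gives |(12x) − 108| = 12|x − 9| < eps whenever |x − 9| < delta.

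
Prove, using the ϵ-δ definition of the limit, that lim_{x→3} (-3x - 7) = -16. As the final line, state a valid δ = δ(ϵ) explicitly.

δ = ϵ/3

Let ϵ > 0. We need δ > 0 so that 0 < |x − 3| < δ implies |(-3x - 7) + 16| < ϵ.
|(-3x - 7) + 16| = |-3x + 9| = 3|x − 3|.
Thus it suffices that |x − 3| < ϵ/3.
Choosing δ = ϵ/3 gives |(-3x - 7) + 16| = 3|x − 3| < ϵ whenever |x − 3| < δ.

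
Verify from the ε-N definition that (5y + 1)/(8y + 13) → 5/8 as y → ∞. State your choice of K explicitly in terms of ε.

K = (57/64)/ε

Let ε > 0. We seek K > 0 such that y > K implies |(5y + 1)/(8y + 13) − (5/8)| < ε.
(5y + 1)/(8y + 13) − (5/8) = (8(5y + 1) − 5(8y + 13)) / (8(8y + 13)) = -57/(8(8y + 13)).
For y > 0 we have 8y + 13 > 8y, so |(5y + 1)/(8y + 13) − (5/8)| = 57/(8(8y + 13)) < 57/(8·8y) = (57/64)/y.
Thus |(5y + 1)/(8y + 13) − (5/8)| < ε whenever y > (57/64)/ε.
Take K = (57/64)/ε. If y > K then |(5y + 1)/(8y + 13) − (5/8)| < (57/64)/y < ε.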